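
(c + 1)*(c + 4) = c^2 + 5*c + 4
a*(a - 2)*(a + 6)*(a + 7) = a^4 + 11*a^3 + 16*a^2 - 84*a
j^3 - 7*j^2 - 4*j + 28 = (j - 7)*(j - 2)*(j + 2)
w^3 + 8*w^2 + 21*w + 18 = (w + 2)*(w + 3)^2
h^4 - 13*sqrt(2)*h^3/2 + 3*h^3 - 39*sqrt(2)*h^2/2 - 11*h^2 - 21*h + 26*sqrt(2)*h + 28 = (h - 1)*(h + 4)*(h - 7*sqrt(2))*(h + sqrt(2)/2)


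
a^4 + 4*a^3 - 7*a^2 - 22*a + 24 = (a - 2)*(a - 1)*(a + 3)*(a + 4)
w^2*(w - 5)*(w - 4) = w^4 - 9*w^3 + 20*w^2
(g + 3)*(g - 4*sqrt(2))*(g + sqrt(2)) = g^3 - 3*sqrt(2)*g^2 + 3*g^2 - 9*sqrt(2)*g - 8*g - 24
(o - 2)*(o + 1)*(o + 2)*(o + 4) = o^4 + 5*o^3 - 20*o - 16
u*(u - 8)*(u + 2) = u^3 - 6*u^2 - 16*u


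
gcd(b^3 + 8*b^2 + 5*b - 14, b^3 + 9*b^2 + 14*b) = b^2 + 9*b + 14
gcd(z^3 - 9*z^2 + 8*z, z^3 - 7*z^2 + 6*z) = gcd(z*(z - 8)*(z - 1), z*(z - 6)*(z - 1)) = z^2 - z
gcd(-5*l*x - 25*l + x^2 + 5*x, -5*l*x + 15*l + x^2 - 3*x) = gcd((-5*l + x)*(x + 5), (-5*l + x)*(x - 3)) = -5*l + x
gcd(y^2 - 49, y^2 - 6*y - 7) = y - 7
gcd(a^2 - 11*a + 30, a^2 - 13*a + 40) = a - 5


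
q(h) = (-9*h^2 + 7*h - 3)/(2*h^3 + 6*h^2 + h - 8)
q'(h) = (7 - 18*h)/(2*h^3 + 6*h^2 + h - 8) + (-9*h^2 + 7*h - 3)*(-6*h^2 - 12*h - 1)/(2*h^3 + 6*h^2 + h - 8)^2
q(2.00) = -0.74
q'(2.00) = 0.21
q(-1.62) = 15.97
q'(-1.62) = -33.32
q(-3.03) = 9.23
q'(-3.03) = 10.40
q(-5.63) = 1.82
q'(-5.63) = 0.64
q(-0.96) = 3.46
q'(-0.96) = -7.99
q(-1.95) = 25.89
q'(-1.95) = -15.96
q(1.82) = -0.78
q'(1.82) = 0.29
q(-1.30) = 7.68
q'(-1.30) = -18.20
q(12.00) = -0.28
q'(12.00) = 0.02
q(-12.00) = 0.53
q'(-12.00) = 0.06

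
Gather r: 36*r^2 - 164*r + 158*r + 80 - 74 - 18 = 36*r^2 - 6*r - 12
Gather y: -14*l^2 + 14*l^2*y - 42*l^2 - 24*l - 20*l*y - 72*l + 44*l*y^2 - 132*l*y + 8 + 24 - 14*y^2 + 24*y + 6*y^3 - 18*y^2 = -56*l^2 - 96*l + 6*y^3 + y^2*(44*l - 32) + y*(14*l^2 - 152*l + 24) + 32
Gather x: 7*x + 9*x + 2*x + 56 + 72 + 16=18*x + 144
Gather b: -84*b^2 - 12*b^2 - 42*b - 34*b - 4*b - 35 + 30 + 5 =-96*b^2 - 80*b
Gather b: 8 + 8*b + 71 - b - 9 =7*b + 70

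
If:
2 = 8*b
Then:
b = 1/4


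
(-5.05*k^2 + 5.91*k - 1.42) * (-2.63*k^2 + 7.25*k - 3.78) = 13.2815*k^4 - 52.1558*k^3 + 65.6711*k^2 - 32.6348*k + 5.3676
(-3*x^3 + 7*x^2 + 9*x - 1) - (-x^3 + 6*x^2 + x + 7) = -2*x^3 + x^2 + 8*x - 8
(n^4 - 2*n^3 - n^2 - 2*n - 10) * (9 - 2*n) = -2*n^5 + 13*n^4 - 16*n^3 - 5*n^2 + 2*n - 90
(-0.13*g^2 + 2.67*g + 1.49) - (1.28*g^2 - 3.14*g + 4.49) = -1.41*g^2 + 5.81*g - 3.0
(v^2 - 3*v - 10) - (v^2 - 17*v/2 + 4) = 11*v/2 - 14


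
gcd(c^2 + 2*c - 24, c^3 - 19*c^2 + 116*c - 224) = c - 4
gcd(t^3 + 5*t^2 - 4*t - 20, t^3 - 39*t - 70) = t^2 + 7*t + 10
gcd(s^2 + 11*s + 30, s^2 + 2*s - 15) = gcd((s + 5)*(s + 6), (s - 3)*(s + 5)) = s + 5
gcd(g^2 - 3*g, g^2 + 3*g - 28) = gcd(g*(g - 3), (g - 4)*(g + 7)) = 1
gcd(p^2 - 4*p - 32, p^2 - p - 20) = p + 4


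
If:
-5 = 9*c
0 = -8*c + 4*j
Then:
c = -5/9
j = -10/9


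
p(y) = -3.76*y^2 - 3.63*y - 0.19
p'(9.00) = -71.31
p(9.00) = -337.42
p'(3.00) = -26.19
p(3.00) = -44.92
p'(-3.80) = 24.95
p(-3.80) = -40.69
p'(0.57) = -7.92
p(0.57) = -3.48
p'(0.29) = -5.81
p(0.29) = -1.56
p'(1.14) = -12.20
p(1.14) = -9.21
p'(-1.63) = 8.63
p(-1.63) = -4.26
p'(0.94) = -10.70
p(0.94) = -6.92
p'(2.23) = -20.40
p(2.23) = -26.98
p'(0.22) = -5.28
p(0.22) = -1.17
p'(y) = -7.52*y - 3.63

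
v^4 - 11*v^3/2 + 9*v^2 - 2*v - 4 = (v - 2)^3*(v + 1/2)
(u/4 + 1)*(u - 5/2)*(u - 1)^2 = u^4/4 - u^3/8 - 3*u^2 + 43*u/8 - 5/2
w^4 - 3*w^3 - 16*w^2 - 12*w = w*(w - 6)*(w + 1)*(w + 2)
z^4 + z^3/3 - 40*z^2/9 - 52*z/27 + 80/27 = (z - 2)*(z - 2/3)*(z + 4/3)*(z + 5/3)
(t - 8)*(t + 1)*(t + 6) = t^3 - t^2 - 50*t - 48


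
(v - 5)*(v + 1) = v^2 - 4*v - 5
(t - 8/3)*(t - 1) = t^2 - 11*t/3 + 8/3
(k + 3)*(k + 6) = k^2 + 9*k + 18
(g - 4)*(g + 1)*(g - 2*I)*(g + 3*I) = g^4 - 3*g^3 + I*g^3 + 2*g^2 - 3*I*g^2 - 18*g - 4*I*g - 24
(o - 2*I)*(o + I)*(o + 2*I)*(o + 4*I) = o^4 + 5*I*o^3 + 20*I*o - 16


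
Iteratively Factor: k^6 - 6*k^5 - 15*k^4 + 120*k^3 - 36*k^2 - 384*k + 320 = (k + 2)*(k^5 - 8*k^4 + k^3 + 118*k^2 - 272*k + 160) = (k - 2)*(k + 2)*(k^4 - 6*k^3 - 11*k^2 + 96*k - 80) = (k - 2)*(k - 1)*(k + 2)*(k^3 - 5*k^2 - 16*k + 80) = (k - 5)*(k - 2)*(k - 1)*(k + 2)*(k^2 - 16) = (k - 5)*(k - 4)*(k - 2)*(k - 1)*(k + 2)*(k + 4)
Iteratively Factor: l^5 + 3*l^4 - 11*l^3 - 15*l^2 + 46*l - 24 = (l - 1)*(l^4 + 4*l^3 - 7*l^2 - 22*l + 24) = (l - 1)*(l + 4)*(l^3 - 7*l + 6) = (l - 2)*(l - 1)*(l + 4)*(l^2 + 2*l - 3) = (l - 2)*(l - 1)*(l + 3)*(l + 4)*(l - 1)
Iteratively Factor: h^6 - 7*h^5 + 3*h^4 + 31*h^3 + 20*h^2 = (h + 1)*(h^5 - 8*h^4 + 11*h^3 + 20*h^2) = h*(h + 1)*(h^4 - 8*h^3 + 11*h^2 + 20*h) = h^2*(h + 1)*(h^3 - 8*h^2 + 11*h + 20) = h^2*(h - 4)*(h + 1)*(h^2 - 4*h - 5) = h^2*(h - 5)*(h - 4)*(h + 1)*(h + 1)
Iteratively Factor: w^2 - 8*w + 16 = (w - 4)*(w - 4)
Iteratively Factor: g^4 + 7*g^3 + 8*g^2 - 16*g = (g + 4)*(g^3 + 3*g^2 - 4*g) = g*(g + 4)*(g^2 + 3*g - 4) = g*(g - 1)*(g + 4)*(g + 4)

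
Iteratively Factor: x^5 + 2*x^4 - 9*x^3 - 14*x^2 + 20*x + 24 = (x + 3)*(x^4 - x^3 - 6*x^2 + 4*x + 8) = (x + 1)*(x + 3)*(x^3 - 2*x^2 - 4*x + 8) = (x + 1)*(x + 2)*(x + 3)*(x^2 - 4*x + 4) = (x - 2)*(x + 1)*(x + 2)*(x + 3)*(x - 2)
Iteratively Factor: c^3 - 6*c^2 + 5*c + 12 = (c - 4)*(c^2 - 2*c - 3) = (c - 4)*(c + 1)*(c - 3)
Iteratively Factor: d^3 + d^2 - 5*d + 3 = (d - 1)*(d^2 + 2*d - 3) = (d - 1)^2*(d + 3)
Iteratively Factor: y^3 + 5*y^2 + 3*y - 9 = (y + 3)*(y^2 + 2*y - 3) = (y + 3)^2*(y - 1)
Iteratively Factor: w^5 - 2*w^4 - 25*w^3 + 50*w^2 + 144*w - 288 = (w - 4)*(w^4 + 2*w^3 - 17*w^2 - 18*w + 72) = (w - 4)*(w + 4)*(w^3 - 2*w^2 - 9*w + 18) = (w - 4)*(w + 3)*(w + 4)*(w^2 - 5*w + 6) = (w - 4)*(w - 2)*(w + 3)*(w + 4)*(w - 3)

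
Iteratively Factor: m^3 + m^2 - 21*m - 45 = (m - 5)*(m^2 + 6*m + 9) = (m - 5)*(m + 3)*(m + 3)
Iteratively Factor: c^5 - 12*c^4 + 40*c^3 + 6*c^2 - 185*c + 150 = (c - 3)*(c^4 - 9*c^3 + 13*c^2 + 45*c - 50) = (c - 3)*(c - 1)*(c^3 - 8*c^2 + 5*c + 50) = (c - 3)*(c - 1)*(c + 2)*(c^2 - 10*c + 25) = (c - 5)*(c - 3)*(c - 1)*(c + 2)*(c - 5)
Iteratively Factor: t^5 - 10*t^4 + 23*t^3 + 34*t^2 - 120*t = (t - 5)*(t^4 - 5*t^3 - 2*t^2 + 24*t) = (t - 5)*(t - 3)*(t^3 - 2*t^2 - 8*t) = (t - 5)*(t - 3)*(t + 2)*(t^2 - 4*t) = t*(t - 5)*(t - 3)*(t + 2)*(t - 4)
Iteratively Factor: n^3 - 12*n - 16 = (n + 2)*(n^2 - 2*n - 8) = (n - 4)*(n + 2)*(n + 2)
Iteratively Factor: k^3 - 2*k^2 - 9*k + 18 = (k + 3)*(k^2 - 5*k + 6) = (k - 3)*(k + 3)*(k - 2)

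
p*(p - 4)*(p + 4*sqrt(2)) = p^3 - 4*p^2 + 4*sqrt(2)*p^2 - 16*sqrt(2)*p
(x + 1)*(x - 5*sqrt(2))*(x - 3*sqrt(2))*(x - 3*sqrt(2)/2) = x^4 - 19*sqrt(2)*x^3/2 + x^3 - 19*sqrt(2)*x^2/2 + 54*x^2 - 45*sqrt(2)*x + 54*x - 45*sqrt(2)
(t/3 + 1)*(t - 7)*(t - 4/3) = t^3/3 - 16*t^2/9 - 47*t/9 + 28/3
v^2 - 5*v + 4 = (v - 4)*(v - 1)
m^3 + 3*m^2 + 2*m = m*(m + 1)*(m + 2)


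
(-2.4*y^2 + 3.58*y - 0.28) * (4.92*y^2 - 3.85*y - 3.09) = -11.808*y^4 + 26.8536*y^3 - 7.7446*y^2 - 9.9842*y + 0.8652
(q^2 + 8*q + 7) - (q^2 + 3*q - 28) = 5*q + 35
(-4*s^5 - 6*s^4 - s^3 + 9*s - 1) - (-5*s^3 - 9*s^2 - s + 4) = -4*s^5 - 6*s^4 + 4*s^3 + 9*s^2 + 10*s - 5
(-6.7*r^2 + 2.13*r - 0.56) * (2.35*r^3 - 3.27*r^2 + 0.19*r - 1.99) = -15.745*r^5 + 26.9145*r^4 - 9.5541*r^3 + 15.5689*r^2 - 4.3451*r + 1.1144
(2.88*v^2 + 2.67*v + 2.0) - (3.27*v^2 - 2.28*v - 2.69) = -0.39*v^2 + 4.95*v + 4.69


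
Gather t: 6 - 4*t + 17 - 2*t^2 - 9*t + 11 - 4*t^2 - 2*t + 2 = -6*t^2 - 15*t + 36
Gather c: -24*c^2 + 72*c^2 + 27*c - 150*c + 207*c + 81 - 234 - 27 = 48*c^2 + 84*c - 180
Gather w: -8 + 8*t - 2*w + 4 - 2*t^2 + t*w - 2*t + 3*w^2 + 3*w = -2*t^2 + 6*t + 3*w^2 + w*(t + 1) - 4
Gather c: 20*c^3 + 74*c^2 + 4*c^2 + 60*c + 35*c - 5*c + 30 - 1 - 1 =20*c^3 + 78*c^2 + 90*c + 28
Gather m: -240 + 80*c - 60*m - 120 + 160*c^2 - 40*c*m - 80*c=160*c^2 + m*(-40*c - 60) - 360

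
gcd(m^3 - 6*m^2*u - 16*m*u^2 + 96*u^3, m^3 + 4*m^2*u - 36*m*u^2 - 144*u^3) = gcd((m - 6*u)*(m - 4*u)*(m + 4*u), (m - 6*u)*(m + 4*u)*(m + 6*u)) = -m^2 + 2*m*u + 24*u^2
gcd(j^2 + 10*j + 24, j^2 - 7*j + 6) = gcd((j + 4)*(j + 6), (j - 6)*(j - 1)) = 1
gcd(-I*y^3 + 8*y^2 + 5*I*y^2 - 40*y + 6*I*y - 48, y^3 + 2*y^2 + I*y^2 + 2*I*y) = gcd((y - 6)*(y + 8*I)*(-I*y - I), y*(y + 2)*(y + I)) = 1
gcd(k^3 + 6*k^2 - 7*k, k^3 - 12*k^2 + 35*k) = k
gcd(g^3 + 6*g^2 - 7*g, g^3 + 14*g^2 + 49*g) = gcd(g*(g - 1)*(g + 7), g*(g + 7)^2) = g^2 + 7*g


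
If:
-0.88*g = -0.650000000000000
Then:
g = 0.74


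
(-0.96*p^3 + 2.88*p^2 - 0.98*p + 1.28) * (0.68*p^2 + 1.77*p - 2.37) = -0.6528*p^5 + 0.2592*p^4 + 6.7064*p^3 - 7.6898*p^2 + 4.5882*p - 3.0336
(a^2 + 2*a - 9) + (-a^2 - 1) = 2*a - 10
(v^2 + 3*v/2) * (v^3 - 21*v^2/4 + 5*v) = v^5 - 15*v^4/4 - 23*v^3/8 + 15*v^2/2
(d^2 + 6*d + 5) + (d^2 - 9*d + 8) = 2*d^2 - 3*d + 13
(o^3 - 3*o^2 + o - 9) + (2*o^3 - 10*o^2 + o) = 3*o^3 - 13*o^2 + 2*o - 9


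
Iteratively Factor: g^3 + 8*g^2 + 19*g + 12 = (g + 1)*(g^2 + 7*g + 12) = (g + 1)*(g + 3)*(g + 4)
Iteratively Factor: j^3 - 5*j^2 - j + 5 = (j - 5)*(j^2 - 1) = (j - 5)*(j + 1)*(j - 1)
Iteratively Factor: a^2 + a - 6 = (a - 2)*(a + 3)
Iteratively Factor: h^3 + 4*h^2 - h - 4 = (h - 1)*(h^2 + 5*h + 4) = (h - 1)*(h + 4)*(h + 1)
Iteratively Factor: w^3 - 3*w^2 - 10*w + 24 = (w - 4)*(w^2 + w - 6) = (w - 4)*(w + 3)*(w - 2)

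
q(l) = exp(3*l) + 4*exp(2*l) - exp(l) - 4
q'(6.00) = 198281542.31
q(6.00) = 66310580.87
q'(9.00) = 1596669993455.41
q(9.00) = 532310872371.26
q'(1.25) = 221.53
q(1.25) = 83.76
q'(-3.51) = -0.02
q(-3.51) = -4.03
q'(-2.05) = 0.01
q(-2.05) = -4.06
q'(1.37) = 302.80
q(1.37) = 114.96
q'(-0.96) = 0.96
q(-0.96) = -3.74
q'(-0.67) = 1.99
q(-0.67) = -3.33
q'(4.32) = 1320349.79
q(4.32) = 447600.25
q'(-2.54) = -0.03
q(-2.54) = -4.05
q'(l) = 3*exp(3*l) + 8*exp(2*l) - exp(l)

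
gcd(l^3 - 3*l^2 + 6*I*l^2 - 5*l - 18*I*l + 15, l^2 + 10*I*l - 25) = l + 5*I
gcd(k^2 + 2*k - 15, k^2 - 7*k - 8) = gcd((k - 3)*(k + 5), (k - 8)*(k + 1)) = 1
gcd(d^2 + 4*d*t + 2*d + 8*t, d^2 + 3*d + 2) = d + 2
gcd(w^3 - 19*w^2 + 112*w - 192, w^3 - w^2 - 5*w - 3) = w - 3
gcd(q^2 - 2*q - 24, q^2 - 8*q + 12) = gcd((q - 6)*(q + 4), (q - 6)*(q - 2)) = q - 6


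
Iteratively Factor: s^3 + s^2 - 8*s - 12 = (s + 2)*(s^2 - s - 6) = (s + 2)^2*(s - 3)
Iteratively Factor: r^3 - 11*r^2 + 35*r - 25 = (r - 1)*(r^2 - 10*r + 25) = (r - 5)*(r - 1)*(r - 5)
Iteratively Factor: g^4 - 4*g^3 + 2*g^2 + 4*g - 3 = (g + 1)*(g^3 - 5*g^2 + 7*g - 3) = (g - 1)*(g + 1)*(g^2 - 4*g + 3) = (g - 1)^2*(g + 1)*(g - 3)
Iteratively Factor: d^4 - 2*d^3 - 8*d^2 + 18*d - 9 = (d - 3)*(d^3 + d^2 - 5*d + 3) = (d - 3)*(d - 1)*(d^2 + 2*d - 3) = (d - 3)*(d - 1)^2*(d + 3)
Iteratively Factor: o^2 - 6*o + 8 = (o - 2)*(o - 4)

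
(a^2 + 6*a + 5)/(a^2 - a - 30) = (a + 1)/(a - 6)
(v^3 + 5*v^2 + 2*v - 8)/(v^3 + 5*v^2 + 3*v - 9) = (v^2 + 6*v + 8)/(v^2 + 6*v + 9)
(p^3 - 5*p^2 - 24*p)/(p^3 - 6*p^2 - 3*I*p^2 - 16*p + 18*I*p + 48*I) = p*(p + 3)/(p^2 + p*(2 - 3*I) - 6*I)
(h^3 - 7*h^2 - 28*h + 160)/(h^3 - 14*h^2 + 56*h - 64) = (h + 5)/(h - 2)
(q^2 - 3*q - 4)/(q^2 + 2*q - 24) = (q + 1)/(q + 6)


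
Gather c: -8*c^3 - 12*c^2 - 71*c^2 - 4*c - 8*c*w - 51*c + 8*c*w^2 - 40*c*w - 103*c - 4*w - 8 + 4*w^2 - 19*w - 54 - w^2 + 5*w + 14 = -8*c^3 - 83*c^2 + c*(8*w^2 - 48*w - 158) + 3*w^2 - 18*w - 48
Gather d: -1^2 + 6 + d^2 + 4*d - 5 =d^2 + 4*d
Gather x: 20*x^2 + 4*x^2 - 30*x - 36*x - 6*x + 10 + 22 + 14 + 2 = 24*x^2 - 72*x + 48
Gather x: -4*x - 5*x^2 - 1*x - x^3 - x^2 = -x^3 - 6*x^2 - 5*x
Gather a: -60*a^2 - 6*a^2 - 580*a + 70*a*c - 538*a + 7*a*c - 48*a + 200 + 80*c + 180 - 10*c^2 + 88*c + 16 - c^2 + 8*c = -66*a^2 + a*(77*c - 1166) - 11*c^2 + 176*c + 396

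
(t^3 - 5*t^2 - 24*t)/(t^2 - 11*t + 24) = t*(t + 3)/(t - 3)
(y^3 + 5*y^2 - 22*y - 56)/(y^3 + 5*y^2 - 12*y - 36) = (y^2 + 3*y - 28)/(y^2 + 3*y - 18)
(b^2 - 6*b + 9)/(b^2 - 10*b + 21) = (b - 3)/(b - 7)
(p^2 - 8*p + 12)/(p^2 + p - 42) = (p - 2)/(p + 7)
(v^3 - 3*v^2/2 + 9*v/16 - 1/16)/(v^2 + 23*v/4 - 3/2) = (4*v^2 - 5*v + 1)/(4*(v + 6))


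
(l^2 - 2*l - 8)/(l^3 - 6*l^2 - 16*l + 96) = (l + 2)/(l^2 - 2*l - 24)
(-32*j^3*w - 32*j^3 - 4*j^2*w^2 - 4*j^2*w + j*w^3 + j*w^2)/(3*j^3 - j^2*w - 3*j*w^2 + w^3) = j*(-32*j^2*w - 32*j^2 - 4*j*w^2 - 4*j*w + w^3 + w^2)/(3*j^3 - j^2*w - 3*j*w^2 + w^3)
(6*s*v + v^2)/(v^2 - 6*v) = (6*s + v)/(v - 6)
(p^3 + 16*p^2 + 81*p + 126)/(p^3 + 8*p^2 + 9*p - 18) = (p + 7)/(p - 1)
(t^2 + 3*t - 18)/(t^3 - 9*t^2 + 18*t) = (t + 6)/(t*(t - 6))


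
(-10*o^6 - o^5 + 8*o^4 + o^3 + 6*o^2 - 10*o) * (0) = 0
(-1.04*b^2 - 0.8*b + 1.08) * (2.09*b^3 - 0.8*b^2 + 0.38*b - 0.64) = -2.1736*b^5 - 0.84*b^4 + 2.502*b^3 - 0.5024*b^2 + 0.9224*b - 0.6912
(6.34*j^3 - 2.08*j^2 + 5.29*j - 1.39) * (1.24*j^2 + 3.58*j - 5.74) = 7.8616*j^5 + 20.118*j^4 - 37.2784*j^3 + 29.1538*j^2 - 35.3408*j + 7.9786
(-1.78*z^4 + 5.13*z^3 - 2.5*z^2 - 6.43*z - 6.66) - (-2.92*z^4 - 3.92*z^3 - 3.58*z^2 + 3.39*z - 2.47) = 1.14*z^4 + 9.05*z^3 + 1.08*z^2 - 9.82*z - 4.19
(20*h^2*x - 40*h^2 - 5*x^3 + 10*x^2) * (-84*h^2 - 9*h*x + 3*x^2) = -1680*h^4*x + 3360*h^4 - 180*h^3*x^2 + 360*h^3*x + 480*h^2*x^3 - 960*h^2*x^2 + 45*h*x^4 - 90*h*x^3 - 15*x^5 + 30*x^4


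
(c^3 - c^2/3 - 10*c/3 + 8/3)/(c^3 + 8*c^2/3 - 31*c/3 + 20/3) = (c + 2)/(c + 5)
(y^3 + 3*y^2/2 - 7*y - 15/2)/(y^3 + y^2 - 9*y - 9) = (y - 5/2)/(y - 3)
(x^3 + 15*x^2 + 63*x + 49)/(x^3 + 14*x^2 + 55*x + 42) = (x + 7)/(x + 6)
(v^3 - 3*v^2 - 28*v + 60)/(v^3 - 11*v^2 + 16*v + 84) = (v^2 + 3*v - 10)/(v^2 - 5*v - 14)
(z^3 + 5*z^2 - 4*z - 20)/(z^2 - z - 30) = (z^2 - 4)/(z - 6)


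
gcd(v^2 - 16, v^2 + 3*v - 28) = v - 4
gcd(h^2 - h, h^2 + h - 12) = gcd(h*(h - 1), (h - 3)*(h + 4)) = 1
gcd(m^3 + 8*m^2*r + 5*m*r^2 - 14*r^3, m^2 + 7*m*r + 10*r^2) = m + 2*r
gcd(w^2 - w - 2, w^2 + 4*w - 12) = w - 2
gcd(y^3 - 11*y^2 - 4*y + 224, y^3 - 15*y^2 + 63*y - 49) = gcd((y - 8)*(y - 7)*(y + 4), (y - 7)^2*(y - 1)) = y - 7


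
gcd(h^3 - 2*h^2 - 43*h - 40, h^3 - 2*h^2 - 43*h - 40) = h^3 - 2*h^2 - 43*h - 40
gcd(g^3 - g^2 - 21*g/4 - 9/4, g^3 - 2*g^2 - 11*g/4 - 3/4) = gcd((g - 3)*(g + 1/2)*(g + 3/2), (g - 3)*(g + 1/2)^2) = g^2 - 5*g/2 - 3/2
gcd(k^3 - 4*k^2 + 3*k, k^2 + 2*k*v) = k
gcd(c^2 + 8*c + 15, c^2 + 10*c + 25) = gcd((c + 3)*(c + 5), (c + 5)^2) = c + 5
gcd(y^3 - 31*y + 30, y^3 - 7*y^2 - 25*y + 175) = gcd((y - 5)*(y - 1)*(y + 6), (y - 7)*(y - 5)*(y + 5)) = y - 5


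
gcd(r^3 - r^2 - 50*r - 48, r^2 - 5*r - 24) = r - 8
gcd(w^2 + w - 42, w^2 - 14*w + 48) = w - 6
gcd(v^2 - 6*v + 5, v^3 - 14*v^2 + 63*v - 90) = v - 5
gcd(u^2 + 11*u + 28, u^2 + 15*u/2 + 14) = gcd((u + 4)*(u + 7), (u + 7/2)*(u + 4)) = u + 4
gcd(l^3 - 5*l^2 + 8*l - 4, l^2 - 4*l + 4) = l^2 - 4*l + 4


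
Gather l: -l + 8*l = 7*l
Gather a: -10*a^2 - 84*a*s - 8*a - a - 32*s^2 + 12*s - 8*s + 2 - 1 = -10*a^2 + a*(-84*s - 9) - 32*s^2 + 4*s + 1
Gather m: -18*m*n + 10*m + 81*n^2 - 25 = m*(10 - 18*n) + 81*n^2 - 25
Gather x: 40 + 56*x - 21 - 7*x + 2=49*x + 21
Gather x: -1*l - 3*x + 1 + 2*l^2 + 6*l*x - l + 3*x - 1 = 2*l^2 + 6*l*x - 2*l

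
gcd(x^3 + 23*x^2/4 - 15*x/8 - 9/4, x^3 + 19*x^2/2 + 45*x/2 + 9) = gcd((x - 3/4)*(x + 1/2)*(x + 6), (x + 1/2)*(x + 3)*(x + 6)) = x^2 + 13*x/2 + 3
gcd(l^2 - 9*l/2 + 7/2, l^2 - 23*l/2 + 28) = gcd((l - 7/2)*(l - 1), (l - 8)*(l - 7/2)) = l - 7/2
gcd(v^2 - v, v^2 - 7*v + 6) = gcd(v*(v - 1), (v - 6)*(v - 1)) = v - 1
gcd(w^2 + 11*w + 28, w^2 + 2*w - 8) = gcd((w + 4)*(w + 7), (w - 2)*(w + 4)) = w + 4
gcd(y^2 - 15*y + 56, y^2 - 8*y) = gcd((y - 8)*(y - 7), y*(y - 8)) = y - 8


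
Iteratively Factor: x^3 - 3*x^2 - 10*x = (x - 5)*(x^2 + 2*x) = x*(x - 5)*(x + 2)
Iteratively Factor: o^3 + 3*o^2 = (o)*(o^2 + 3*o) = o*(o + 3)*(o)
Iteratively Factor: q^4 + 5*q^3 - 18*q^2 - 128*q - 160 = (q + 2)*(q^3 + 3*q^2 - 24*q - 80) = (q + 2)*(q + 4)*(q^2 - q - 20) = (q + 2)*(q + 4)^2*(q - 5)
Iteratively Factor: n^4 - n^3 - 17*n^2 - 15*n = (n - 5)*(n^3 + 4*n^2 + 3*n) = n*(n - 5)*(n^2 + 4*n + 3) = n*(n - 5)*(n + 3)*(n + 1)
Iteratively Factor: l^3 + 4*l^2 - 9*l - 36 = (l + 4)*(l^2 - 9) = (l + 3)*(l + 4)*(l - 3)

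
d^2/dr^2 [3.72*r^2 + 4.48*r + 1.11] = 7.44000000000000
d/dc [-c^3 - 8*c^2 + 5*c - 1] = -3*c^2 - 16*c + 5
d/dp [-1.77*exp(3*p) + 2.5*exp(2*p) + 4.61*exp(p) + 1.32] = (-5.31*exp(2*p) + 5.0*exp(p) + 4.61)*exp(p)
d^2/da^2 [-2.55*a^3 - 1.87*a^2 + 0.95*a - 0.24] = -15.3*a - 3.74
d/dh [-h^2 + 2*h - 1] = 2 - 2*h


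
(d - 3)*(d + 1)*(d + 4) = d^3 + 2*d^2 - 11*d - 12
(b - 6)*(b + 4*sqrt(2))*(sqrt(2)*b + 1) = sqrt(2)*b^3 - 6*sqrt(2)*b^2 + 9*b^2 - 54*b + 4*sqrt(2)*b - 24*sqrt(2)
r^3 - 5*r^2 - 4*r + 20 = (r - 5)*(r - 2)*(r + 2)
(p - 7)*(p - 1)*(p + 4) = p^3 - 4*p^2 - 25*p + 28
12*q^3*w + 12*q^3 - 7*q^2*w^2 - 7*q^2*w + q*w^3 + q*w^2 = (-4*q + w)*(-3*q + w)*(q*w + q)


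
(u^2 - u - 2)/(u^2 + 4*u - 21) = (u^2 - u - 2)/(u^2 + 4*u - 21)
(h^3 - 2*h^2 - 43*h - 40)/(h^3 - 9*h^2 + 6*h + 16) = (h + 5)/(h - 2)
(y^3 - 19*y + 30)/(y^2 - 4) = (y^2 + 2*y - 15)/(y + 2)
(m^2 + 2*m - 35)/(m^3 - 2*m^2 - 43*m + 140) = 1/(m - 4)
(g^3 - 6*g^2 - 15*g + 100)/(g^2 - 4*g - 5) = (g^2 - g - 20)/(g + 1)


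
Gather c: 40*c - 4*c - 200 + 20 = 36*c - 180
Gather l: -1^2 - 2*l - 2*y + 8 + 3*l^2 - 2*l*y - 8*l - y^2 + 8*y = 3*l^2 + l*(-2*y - 10) - y^2 + 6*y + 7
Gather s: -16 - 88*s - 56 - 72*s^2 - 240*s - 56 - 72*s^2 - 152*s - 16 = -144*s^2 - 480*s - 144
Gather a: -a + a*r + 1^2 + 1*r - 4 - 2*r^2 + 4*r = a*(r - 1) - 2*r^2 + 5*r - 3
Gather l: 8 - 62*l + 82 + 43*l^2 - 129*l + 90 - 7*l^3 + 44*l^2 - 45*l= -7*l^3 + 87*l^2 - 236*l + 180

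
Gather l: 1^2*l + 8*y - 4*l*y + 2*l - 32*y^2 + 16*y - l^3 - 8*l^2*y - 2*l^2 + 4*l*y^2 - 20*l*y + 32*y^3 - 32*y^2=-l^3 + l^2*(-8*y - 2) + l*(4*y^2 - 24*y + 3) + 32*y^3 - 64*y^2 + 24*y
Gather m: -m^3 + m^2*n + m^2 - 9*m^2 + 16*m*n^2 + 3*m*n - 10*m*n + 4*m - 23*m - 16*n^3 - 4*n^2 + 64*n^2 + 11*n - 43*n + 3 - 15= -m^3 + m^2*(n - 8) + m*(16*n^2 - 7*n - 19) - 16*n^3 + 60*n^2 - 32*n - 12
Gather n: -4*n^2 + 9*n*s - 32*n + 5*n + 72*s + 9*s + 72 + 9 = -4*n^2 + n*(9*s - 27) + 81*s + 81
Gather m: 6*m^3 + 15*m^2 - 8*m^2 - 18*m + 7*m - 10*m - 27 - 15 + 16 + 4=6*m^3 + 7*m^2 - 21*m - 22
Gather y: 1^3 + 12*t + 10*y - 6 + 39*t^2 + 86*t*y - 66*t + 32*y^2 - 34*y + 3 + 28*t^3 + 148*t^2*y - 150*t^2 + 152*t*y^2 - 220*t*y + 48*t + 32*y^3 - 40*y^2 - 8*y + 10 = 28*t^3 - 111*t^2 - 6*t + 32*y^3 + y^2*(152*t - 8) + y*(148*t^2 - 134*t - 32) + 8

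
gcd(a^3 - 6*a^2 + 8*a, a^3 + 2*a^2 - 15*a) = a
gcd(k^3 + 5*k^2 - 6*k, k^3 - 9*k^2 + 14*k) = k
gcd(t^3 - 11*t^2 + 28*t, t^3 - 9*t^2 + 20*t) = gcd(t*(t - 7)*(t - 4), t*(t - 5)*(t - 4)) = t^2 - 4*t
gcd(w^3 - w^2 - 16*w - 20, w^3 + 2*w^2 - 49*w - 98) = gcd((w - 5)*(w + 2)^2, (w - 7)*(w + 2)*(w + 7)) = w + 2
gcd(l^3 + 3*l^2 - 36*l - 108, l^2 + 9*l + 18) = l^2 + 9*l + 18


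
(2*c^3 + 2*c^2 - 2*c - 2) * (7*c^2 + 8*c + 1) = 14*c^5 + 30*c^4 + 4*c^3 - 28*c^2 - 18*c - 2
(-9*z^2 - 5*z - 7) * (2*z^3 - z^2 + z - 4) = -18*z^5 - z^4 - 18*z^3 + 38*z^2 + 13*z + 28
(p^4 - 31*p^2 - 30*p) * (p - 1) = p^5 - p^4 - 31*p^3 + p^2 + 30*p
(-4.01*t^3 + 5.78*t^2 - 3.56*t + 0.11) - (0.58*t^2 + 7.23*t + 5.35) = -4.01*t^3 + 5.2*t^2 - 10.79*t - 5.24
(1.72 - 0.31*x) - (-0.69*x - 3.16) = 0.38*x + 4.88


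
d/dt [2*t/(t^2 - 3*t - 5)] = 2*(-t^2 - 5)/(t^4 - 6*t^3 - t^2 + 30*t + 25)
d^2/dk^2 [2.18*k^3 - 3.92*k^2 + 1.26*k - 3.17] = 13.08*k - 7.84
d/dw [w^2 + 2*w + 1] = 2*w + 2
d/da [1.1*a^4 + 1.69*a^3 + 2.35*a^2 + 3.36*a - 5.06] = 4.4*a^3 + 5.07*a^2 + 4.7*a + 3.36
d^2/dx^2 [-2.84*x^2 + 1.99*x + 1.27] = -5.68000000000000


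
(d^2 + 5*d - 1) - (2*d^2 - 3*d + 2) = -d^2 + 8*d - 3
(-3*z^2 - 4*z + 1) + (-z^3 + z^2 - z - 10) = -z^3 - 2*z^2 - 5*z - 9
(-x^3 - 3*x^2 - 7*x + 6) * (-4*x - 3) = 4*x^4 + 15*x^3 + 37*x^2 - 3*x - 18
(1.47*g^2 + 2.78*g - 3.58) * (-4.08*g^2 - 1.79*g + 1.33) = -5.9976*g^4 - 13.9737*g^3 + 11.5853*g^2 + 10.1056*g - 4.7614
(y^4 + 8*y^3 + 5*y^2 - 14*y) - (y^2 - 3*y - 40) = y^4 + 8*y^3 + 4*y^2 - 11*y + 40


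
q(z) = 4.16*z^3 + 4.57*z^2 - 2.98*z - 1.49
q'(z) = 12.48*z^2 + 9.14*z - 2.98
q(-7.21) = -1301.63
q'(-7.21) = 579.88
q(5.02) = 624.98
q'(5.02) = 357.40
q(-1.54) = -1.26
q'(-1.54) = 12.54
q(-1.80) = -5.58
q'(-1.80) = 21.00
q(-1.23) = 1.35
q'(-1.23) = 4.66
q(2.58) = 92.68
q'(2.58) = 103.67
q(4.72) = 523.70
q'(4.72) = 318.20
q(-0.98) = 1.90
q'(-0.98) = 0.05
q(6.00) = 1043.71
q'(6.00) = 501.14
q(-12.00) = -6496.13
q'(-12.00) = 1684.46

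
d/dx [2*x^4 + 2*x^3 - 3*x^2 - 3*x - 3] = 8*x^3 + 6*x^2 - 6*x - 3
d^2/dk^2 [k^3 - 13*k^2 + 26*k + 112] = 6*k - 26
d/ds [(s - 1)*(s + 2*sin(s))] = s + (s - 1)*(2*cos(s) + 1) + 2*sin(s)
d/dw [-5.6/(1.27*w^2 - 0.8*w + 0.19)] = (14.224*w - 4.48)/(1.27*w^2 - 0.8*w + 0.19)^2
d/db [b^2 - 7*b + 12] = 2*b - 7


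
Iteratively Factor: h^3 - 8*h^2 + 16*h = (h - 4)*(h^2 - 4*h) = (h - 4)^2*(h)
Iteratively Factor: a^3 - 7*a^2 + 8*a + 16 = (a + 1)*(a^2 - 8*a + 16) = (a - 4)*(a + 1)*(a - 4)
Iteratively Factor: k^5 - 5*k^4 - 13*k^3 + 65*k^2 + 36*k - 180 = (k + 2)*(k^4 - 7*k^3 + k^2 + 63*k - 90) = (k - 2)*(k + 2)*(k^3 - 5*k^2 - 9*k + 45) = (k - 2)*(k + 2)*(k + 3)*(k^2 - 8*k + 15) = (k - 5)*(k - 2)*(k + 2)*(k + 3)*(k - 3)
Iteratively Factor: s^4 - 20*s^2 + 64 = (s + 2)*(s^3 - 2*s^2 - 16*s + 32) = (s - 2)*(s + 2)*(s^2 - 16) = (s - 4)*(s - 2)*(s + 2)*(s + 4)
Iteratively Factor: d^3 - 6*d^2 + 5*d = (d - 1)*(d^2 - 5*d) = d*(d - 1)*(d - 5)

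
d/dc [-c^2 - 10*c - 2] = -2*c - 10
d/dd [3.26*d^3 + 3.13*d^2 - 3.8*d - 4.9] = 9.78*d^2 + 6.26*d - 3.8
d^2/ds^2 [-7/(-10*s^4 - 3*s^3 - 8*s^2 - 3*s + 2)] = 14*(-(60*s^2 + 9*s + 8)*(10*s^4 + 3*s^3 + 8*s^2 + 3*s - 2) + (40*s^3 + 9*s^2 + 16*s + 3)^2)/(10*s^4 + 3*s^3 + 8*s^2 + 3*s - 2)^3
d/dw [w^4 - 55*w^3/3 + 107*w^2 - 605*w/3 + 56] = 4*w^3 - 55*w^2 + 214*w - 605/3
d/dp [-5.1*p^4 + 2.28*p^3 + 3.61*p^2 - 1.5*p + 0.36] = -20.4*p^3 + 6.84*p^2 + 7.22*p - 1.5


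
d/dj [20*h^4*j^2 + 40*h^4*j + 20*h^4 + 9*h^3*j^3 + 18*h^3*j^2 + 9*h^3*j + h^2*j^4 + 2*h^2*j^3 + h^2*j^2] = h^2*(40*h^2*j + 40*h^2 + 27*h*j^2 + 36*h*j + 9*h + 4*j^3 + 6*j^2 + 2*j)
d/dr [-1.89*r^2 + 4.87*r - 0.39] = 4.87 - 3.78*r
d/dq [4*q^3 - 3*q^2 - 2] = 6*q*(2*q - 1)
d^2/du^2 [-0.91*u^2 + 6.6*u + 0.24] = -1.82000000000000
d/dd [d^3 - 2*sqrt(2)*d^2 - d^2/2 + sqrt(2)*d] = 3*d^2 - 4*sqrt(2)*d - d + sqrt(2)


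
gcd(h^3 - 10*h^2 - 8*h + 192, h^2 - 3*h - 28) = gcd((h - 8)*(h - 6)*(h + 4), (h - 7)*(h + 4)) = h + 4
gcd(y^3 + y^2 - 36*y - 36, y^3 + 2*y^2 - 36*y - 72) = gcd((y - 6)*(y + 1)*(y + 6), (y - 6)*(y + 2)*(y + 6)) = y^2 - 36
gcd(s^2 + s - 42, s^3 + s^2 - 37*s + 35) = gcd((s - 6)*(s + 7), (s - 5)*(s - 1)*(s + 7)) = s + 7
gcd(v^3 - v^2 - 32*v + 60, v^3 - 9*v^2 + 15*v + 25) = v - 5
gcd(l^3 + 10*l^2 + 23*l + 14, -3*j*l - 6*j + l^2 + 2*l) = l + 2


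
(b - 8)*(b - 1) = b^2 - 9*b + 8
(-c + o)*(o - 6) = -c*o + 6*c + o^2 - 6*o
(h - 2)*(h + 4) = h^2 + 2*h - 8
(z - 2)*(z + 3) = z^2 + z - 6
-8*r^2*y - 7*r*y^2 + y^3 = y*(-8*r + y)*(r + y)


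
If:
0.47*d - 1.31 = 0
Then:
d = 2.79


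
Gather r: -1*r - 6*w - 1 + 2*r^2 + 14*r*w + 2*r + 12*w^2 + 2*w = 2*r^2 + r*(14*w + 1) + 12*w^2 - 4*w - 1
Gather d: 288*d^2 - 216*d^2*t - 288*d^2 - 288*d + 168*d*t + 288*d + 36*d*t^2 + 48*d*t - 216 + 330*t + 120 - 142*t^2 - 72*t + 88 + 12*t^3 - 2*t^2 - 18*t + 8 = -216*d^2*t + d*(36*t^2 + 216*t) + 12*t^3 - 144*t^2 + 240*t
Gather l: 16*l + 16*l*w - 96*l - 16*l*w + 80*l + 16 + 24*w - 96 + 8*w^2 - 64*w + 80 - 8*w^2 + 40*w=0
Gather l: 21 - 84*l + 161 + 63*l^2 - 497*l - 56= 63*l^2 - 581*l + 126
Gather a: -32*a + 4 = 4 - 32*a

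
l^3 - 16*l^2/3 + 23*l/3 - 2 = (l - 3)*(l - 2)*(l - 1/3)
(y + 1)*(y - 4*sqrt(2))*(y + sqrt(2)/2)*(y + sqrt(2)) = y^4 - 5*sqrt(2)*y^3/2 + y^3 - 11*y^2 - 5*sqrt(2)*y^2/2 - 11*y - 4*sqrt(2)*y - 4*sqrt(2)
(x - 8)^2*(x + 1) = x^3 - 15*x^2 + 48*x + 64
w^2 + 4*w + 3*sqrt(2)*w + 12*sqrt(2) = (w + 4)*(w + 3*sqrt(2))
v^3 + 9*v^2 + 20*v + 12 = (v + 1)*(v + 2)*(v + 6)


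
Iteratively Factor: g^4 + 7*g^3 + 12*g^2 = (g + 4)*(g^3 + 3*g^2) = (g + 3)*(g + 4)*(g^2) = g*(g + 3)*(g + 4)*(g)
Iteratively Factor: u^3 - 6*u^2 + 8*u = (u - 4)*(u^2 - 2*u) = u*(u - 4)*(u - 2)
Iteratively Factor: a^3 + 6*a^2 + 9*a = (a + 3)*(a^2 + 3*a) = a*(a + 3)*(a + 3)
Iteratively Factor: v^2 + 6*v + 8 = (v + 2)*(v + 4)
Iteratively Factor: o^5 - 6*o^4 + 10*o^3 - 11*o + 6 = (o - 3)*(o^4 - 3*o^3 + o^2 + 3*o - 2) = (o - 3)*(o + 1)*(o^3 - 4*o^2 + 5*o - 2) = (o - 3)*(o - 1)*(o + 1)*(o^2 - 3*o + 2) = (o - 3)*(o - 1)^2*(o + 1)*(o - 2)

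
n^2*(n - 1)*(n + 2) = n^4 + n^3 - 2*n^2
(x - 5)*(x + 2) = x^2 - 3*x - 10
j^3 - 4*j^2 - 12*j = j*(j - 6)*(j + 2)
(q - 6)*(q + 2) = q^2 - 4*q - 12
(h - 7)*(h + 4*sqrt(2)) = h^2 - 7*h + 4*sqrt(2)*h - 28*sqrt(2)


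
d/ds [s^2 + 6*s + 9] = 2*s + 6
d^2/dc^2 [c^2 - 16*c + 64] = 2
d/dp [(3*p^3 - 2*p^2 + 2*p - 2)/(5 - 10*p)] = (-12*p^3 + 13*p^2 - 4*p - 2)/(5*(4*p^2 - 4*p + 1))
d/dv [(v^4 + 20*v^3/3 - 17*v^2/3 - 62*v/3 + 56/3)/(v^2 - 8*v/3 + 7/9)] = 6*(27*v^5 - 18*v^4 - 438*v^3 + 693*v^2 - 623*v + 455)/(81*v^4 - 432*v^3 + 702*v^2 - 336*v + 49)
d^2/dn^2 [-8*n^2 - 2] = -16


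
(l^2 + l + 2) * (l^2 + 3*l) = l^4 + 4*l^3 + 5*l^2 + 6*l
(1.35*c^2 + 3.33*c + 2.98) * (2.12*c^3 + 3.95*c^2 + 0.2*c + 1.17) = 2.862*c^5 + 12.3921*c^4 + 19.7411*c^3 + 14.0165*c^2 + 4.4921*c + 3.4866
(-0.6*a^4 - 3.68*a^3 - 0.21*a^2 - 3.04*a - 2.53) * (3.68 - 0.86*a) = 0.516*a^5 + 0.9568*a^4 - 13.3618*a^3 + 1.8416*a^2 - 9.0114*a - 9.3104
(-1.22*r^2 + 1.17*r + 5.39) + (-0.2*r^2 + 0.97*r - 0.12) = -1.42*r^2 + 2.14*r + 5.27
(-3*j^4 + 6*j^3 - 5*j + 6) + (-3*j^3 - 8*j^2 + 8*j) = -3*j^4 + 3*j^3 - 8*j^2 + 3*j + 6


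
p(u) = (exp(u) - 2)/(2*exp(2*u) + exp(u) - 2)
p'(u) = (exp(u) - 2)*(-4*exp(2*u) - exp(u))/(2*exp(2*u) + exp(u) - 2)^2 + exp(u)/(2*exp(2*u) + exp(u) - 2)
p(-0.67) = 1.54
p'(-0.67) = 1.96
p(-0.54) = 1.92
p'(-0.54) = 4.26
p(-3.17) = 1.00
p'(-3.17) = 0.00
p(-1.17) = 1.13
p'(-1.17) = 0.32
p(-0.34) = 4.68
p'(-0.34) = 44.06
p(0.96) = 0.04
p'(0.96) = 0.09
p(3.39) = 0.02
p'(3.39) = -0.01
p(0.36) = -0.16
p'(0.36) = 0.84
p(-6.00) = 1.00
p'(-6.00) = 0.00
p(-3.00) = 1.00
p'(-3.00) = 0.01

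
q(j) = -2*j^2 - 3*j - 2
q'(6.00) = -27.00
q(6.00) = -92.00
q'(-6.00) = 21.00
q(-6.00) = -56.00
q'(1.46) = -8.84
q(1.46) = -10.64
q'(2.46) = -12.84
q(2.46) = -21.48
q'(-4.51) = 15.04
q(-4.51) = -29.15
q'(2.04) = -11.16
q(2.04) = -16.44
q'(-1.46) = 2.84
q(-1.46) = -1.88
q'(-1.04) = 1.16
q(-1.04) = -1.04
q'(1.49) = -8.96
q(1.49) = -10.91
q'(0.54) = -5.16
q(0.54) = -4.20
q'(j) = -4*j - 3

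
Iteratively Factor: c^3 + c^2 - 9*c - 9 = (c + 1)*(c^2 - 9) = (c + 1)*(c + 3)*(c - 3)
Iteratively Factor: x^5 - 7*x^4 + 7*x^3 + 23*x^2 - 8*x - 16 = (x + 1)*(x^4 - 8*x^3 + 15*x^2 + 8*x - 16) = (x + 1)^2*(x^3 - 9*x^2 + 24*x - 16) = (x - 1)*(x + 1)^2*(x^2 - 8*x + 16) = (x - 4)*(x - 1)*(x + 1)^2*(x - 4)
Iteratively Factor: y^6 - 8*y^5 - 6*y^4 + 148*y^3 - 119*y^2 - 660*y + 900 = (y - 5)*(y^5 - 3*y^4 - 21*y^3 + 43*y^2 + 96*y - 180) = (y - 5)*(y - 2)*(y^4 - y^3 - 23*y^2 - 3*y + 90) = (y - 5)*(y - 2)*(y + 3)*(y^3 - 4*y^2 - 11*y + 30) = (y - 5)^2*(y - 2)*(y + 3)*(y^2 + y - 6) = (y - 5)^2*(y - 2)*(y + 3)^2*(y - 2)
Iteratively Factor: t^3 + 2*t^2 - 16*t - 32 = (t + 2)*(t^2 - 16) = (t + 2)*(t + 4)*(t - 4)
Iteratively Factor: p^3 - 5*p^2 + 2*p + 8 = (p - 4)*(p^2 - p - 2) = (p - 4)*(p + 1)*(p - 2)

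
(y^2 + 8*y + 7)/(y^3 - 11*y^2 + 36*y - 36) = (y^2 + 8*y + 7)/(y^3 - 11*y^2 + 36*y - 36)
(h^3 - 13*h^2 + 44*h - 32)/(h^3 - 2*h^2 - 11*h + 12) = (h - 8)/(h + 3)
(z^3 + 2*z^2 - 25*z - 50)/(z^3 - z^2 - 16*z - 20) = (z + 5)/(z + 2)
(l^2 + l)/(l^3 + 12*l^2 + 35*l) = (l + 1)/(l^2 + 12*l + 35)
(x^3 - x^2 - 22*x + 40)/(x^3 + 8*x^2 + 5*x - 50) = (x - 4)/(x + 5)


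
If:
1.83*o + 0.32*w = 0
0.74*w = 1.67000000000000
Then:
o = -0.39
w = 2.26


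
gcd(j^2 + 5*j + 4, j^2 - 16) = j + 4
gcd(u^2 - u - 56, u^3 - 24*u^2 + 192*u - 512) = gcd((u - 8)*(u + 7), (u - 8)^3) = u - 8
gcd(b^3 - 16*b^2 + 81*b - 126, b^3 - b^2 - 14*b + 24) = b - 3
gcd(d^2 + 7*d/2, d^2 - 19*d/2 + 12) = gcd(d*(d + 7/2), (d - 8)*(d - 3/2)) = 1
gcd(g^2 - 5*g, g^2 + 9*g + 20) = 1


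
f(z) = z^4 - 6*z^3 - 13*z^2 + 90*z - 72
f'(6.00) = 150.00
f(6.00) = 0.00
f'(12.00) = 4098.00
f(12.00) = 9504.00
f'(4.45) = -29.66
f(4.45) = -65.52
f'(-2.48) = -17.24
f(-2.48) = -245.81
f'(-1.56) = 71.57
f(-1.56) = -215.34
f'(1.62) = 17.65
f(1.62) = 21.06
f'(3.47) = -49.83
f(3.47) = -21.94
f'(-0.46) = 97.76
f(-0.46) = -115.52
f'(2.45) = -22.92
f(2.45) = 18.26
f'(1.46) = 26.12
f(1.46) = 17.56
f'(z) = 4*z^3 - 18*z^2 - 26*z + 90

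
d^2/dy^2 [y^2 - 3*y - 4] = 2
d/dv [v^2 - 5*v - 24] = 2*v - 5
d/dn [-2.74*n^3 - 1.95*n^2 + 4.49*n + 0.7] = -8.22*n^2 - 3.9*n + 4.49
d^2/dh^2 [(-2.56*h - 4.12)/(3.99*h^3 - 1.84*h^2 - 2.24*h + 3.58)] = (-244.532736*h^5 - 674.322768*h^4 + 420.863488*h^3 + 576.056064*h^2 + 150.04008*h - 136.681856)/(63.521199*h^9 - 87.878952*h^8 - 66.45744*h^7 + 263.423474*h^6 - 120.388128*h^5 - 183.315456*h^4 + 230.704852*h^3 - 16.857504*h^2 - 86.126208*h + 45.882712)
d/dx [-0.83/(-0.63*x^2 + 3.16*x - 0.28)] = (2.6228 - 1.0458*x)/(0.63*x^2 - 3.16*x + 0.28)^2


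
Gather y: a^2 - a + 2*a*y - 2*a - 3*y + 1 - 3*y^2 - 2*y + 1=a^2 - 3*a - 3*y^2 + y*(2*a - 5) + 2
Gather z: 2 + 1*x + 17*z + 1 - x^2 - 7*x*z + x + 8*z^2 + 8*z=-x^2 + 2*x + 8*z^2 + z*(25 - 7*x) + 3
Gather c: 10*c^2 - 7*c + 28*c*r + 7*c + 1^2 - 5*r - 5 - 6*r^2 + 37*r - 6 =10*c^2 + 28*c*r - 6*r^2 + 32*r - 10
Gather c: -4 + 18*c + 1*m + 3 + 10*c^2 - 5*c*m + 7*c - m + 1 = 10*c^2 + c*(25 - 5*m)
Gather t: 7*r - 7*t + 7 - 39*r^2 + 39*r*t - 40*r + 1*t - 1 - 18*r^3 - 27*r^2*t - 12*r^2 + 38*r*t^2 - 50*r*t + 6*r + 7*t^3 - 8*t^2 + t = -18*r^3 - 51*r^2 - 27*r + 7*t^3 + t^2*(38*r - 8) + t*(-27*r^2 - 11*r - 5) + 6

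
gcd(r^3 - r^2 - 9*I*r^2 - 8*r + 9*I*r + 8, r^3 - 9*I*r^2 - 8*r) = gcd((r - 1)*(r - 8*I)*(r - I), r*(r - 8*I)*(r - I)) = r^2 - 9*I*r - 8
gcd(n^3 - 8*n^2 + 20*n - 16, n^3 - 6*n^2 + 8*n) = n^2 - 6*n + 8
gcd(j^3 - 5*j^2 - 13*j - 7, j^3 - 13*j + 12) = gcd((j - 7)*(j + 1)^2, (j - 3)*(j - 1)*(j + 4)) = 1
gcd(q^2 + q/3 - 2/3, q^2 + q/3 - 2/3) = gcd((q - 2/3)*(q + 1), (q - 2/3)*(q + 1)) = q^2 + q/3 - 2/3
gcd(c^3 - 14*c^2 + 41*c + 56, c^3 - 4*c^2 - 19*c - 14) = c^2 - 6*c - 7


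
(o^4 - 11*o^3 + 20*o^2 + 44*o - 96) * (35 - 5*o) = -5*o^5 + 90*o^4 - 485*o^3 + 480*o^2 + 2020*o - 3360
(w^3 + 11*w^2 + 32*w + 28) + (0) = w^3 + 11*w^2 + 32*w + 28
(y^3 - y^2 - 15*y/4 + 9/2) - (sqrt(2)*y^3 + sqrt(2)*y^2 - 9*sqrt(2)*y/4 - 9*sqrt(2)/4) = -sqrt(2)*y^3 + y^3 - sqrt(2)*y^2 - y^2 - 15*y/4 + 9*sqrt(2)*y/4 + 9*sqrt(2)/4 + 9/2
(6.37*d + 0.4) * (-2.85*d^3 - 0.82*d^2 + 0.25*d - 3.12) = -18.1545*d^4 - 6.3634*d^3 + 1.2645*d^2 - 19.7744*d - 1.248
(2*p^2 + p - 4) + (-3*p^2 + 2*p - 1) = -p^2 + 3*p - 5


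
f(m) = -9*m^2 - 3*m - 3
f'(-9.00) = 159.00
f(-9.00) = -705.00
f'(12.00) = -219.00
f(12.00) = -1335.00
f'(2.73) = -52.14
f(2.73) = -78.27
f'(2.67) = -51.06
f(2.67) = -75.17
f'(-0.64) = 8.52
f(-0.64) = -4.77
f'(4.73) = -88.14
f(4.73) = -218.55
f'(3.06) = -58.08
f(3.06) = -96.45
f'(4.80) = -89.40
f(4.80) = -224.76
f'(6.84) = -126.12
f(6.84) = -444.59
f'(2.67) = -51.06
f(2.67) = -75.17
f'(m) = -18*m - 3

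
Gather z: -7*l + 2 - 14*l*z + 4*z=-7*l + z*(4 - 14*l) + 2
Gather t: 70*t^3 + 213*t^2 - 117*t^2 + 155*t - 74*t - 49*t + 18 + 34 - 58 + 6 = 70*t^3 + 96*t^2 + 32*t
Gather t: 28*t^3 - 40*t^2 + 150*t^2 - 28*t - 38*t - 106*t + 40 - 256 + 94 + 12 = 28*t^3 + 110*t^2 - 172*t - 110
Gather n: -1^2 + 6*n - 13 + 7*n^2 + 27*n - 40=7*n^2 + 33*n - 54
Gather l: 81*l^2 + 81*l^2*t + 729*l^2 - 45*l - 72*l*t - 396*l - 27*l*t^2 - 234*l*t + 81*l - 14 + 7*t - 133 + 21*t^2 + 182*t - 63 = l^2*(81*t + 810) + l*(-27*t^2 - 306*t - 360) + 21*t^2 + 189*t - 210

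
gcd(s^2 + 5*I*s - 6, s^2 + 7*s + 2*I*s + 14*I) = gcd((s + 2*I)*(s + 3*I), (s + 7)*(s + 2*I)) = s + 2*I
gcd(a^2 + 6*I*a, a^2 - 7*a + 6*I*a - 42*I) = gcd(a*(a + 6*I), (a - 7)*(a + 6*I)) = a + 6*I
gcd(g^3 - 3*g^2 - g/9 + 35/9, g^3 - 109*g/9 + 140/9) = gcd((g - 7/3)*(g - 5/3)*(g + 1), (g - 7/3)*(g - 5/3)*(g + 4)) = g^2 - 4*g + 35/9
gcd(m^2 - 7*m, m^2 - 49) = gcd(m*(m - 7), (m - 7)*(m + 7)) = m - 7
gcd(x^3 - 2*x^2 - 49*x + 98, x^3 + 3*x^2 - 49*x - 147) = x^2 - 49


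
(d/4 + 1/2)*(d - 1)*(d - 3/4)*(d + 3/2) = d^4/4 + 7*d^3/16 - 19*d^2/32 - 21*d/32 + 9/16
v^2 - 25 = (v - 5)*(v + 5)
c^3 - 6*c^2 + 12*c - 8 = (c - 2)^3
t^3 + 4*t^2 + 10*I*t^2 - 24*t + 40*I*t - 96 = (t + 4)*(t + 4*I)*(t + 6*I)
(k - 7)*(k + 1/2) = k^2 - 13*k/2 - 7/2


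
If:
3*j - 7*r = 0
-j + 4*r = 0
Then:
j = 0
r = 0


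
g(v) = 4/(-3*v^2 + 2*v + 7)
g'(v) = 4*(6*v - 2)/(-3*v^2 + 2*v + 7)^2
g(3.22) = -0.23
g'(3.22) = 0.22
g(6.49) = -0.04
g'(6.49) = 0.01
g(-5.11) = -0.05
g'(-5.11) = -0.02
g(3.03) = -0.28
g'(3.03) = 0.31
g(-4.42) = -0.07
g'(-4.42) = -0.03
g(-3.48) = -0.11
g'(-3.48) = -0.07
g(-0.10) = 0.59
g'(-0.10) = -0.23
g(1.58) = 1.50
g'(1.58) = 4.19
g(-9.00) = -0.02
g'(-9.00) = 0.00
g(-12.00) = -0.00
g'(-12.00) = 0.00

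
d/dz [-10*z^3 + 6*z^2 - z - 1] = -30*z^2 + 12*z - 1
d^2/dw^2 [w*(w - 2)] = 2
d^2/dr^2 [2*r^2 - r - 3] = 4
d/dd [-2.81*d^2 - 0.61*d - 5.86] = -5.62*d - 0.61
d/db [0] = 0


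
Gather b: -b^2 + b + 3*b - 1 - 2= -b^2 + 4*b - 3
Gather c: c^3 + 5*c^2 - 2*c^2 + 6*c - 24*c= c^3 + 3*c^2 - 18*c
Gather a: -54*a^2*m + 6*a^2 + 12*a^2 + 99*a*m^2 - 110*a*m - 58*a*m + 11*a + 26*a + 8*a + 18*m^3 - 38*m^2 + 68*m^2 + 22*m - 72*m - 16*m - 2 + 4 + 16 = a^2*(18 - 54*m) + a*(99*m^2 - 168*m + 45) + 18*m^3 + 30*m^2 - 66*m + 18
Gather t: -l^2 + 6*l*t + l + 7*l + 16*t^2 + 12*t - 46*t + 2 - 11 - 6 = -l^2 + 8*l + 16*t^2 + t*(6*l - 34) - 15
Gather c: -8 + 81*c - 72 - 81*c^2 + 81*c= -81*c^2 + 162*c - 80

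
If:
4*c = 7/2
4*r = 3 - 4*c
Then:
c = 7/8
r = -1/8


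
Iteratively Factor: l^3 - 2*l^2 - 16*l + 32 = (l - 2)*(l^2 - 16) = (l - 4)*(l - 2)*(l + 4)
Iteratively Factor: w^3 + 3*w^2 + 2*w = (w)*(w^2 + 3*w + 2) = w*(w + 2)*(w + 1)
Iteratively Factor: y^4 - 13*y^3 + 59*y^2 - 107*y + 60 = (y - 5)*(y^3 - 8*y^2 + 19*y - 12) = (y - 5)*(y - 4)*(y^2 - 4*y + 3) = (y - 5)*(y - 4)*(y - 3)*(y - 1)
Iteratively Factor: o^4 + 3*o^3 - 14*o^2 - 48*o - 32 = (o - 4)*(o^3 + 7*o^2 + 14*o + 8) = (o - 4)*(o + 1)*(o^2 + 6*o + 8) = (o - 4)*(o + 1)*(o + 4)*(o + 2)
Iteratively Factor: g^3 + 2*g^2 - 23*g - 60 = (g - 5)*(g^2 + 7*g + 12) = (g - 5)*(g + 3)*(g + 4)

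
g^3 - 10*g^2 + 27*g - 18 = (g - 6)*(g - 3)*(g - 1)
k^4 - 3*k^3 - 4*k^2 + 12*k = k*(k - 3)*(k - 2)*(k + 2)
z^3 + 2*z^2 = z^2*(z + 2)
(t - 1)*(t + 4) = t^2 + 3*t - 4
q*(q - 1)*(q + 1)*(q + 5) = q^4 + 5*q^3 - q^2 - 5*q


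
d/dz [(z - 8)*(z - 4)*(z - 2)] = 3*z^2 - 28*z + 56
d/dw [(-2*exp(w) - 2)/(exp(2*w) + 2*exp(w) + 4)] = 2*(2*(exp(w) + 1)^2 - exp(2*w) - 2*exp(w) - 4)*exp(w)/(exp(2*w) + 2*exp(w) + 4)^2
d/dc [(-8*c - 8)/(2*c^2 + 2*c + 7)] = 8*(2*c^2 + 4*c - 5)/(4*c^4 + 8*c^3 + 32*c^2 + 28*c + 49)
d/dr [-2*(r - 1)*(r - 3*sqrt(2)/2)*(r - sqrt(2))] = -6*r^2 + 4*r + 10*sqrt(2)*r - 5*sqrt(2) - 6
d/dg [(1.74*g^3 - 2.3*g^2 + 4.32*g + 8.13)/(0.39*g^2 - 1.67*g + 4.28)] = (0.6786*g^4 - 5.8116*g^3 + 24.4978*g^2 - 26.0294*g + 32.0667)/(0.1521*g^4 - 1.3026*g^3 + 6.1273*g^2 - 14.2952*g + 18.3184)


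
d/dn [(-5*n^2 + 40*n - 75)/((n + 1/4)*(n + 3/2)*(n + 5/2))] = 160*(8*n^4 - 128*n^3 + 50*n^2 + 1005*n + 630)/(256*n^6 + 2176*n^5 + 7056*n^4 + 10816*n^3 + 7816*n^2 + 2280*n + 225)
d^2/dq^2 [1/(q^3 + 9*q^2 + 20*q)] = 2*(-3*q*(q + 3)*(q^2 + 9*q + 20) + (3*q^2 + 18*q + 20)^2)/(q^3*(q^2 + 9*q + 20)^3)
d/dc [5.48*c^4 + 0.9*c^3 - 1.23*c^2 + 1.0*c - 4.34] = 21.92*c^3 + 2.7*c^2 - 2.46*c + 1.0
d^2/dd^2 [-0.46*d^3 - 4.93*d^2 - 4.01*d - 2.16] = -2.76*d - 9.86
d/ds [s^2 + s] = 2*s + 1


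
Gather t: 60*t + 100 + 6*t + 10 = 66*t + 110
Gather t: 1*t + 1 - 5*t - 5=-4*t - 4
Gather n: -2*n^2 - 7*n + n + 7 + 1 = -2*n^2 - 6*n + 8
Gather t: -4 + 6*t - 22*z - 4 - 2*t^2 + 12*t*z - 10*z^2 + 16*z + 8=-2*t^2 + t*(12*z + 6) - 10*z^2 - 6*z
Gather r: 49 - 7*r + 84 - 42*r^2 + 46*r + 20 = -42*r^2 + 39*r + 153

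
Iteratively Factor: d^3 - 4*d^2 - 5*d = (d - 5)*(d^2 + d) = (d - 5)*(d + 1)*(d)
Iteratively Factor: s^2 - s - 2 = (s + 1)*(s - 2)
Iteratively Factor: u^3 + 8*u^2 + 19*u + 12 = (u + 4)*(u^2 + 4*u + 3) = (u + 3)*(u + 4)*(u + 1)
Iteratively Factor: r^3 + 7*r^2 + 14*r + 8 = (r + 1)*(r^2 + 6*r + 8) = (r + 1)*(r + 2)*(r + 4)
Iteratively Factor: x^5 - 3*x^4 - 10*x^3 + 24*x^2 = (x)*(x^4 - 3*x^3 - 10*x^2 + 24*x) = x^2*(x^3 - 3*x^2 - 10*x + 24) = x^2*(x + 3)*(x^2 - 6*x + 8) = x^2*(x - 2)*(x + 3)*(x - 4)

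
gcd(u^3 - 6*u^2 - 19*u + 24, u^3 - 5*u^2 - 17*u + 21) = u^2 + 2*u - 3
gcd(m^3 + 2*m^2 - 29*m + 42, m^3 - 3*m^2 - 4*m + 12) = m^2 - 5*m + 6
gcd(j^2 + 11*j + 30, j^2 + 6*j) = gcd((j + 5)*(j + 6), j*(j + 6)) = j + 6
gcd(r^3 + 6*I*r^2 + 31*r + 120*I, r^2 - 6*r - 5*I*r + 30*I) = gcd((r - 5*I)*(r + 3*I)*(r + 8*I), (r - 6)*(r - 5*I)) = r - 5*I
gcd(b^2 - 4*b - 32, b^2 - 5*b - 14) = 1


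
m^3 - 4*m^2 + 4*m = m*(m - 2)^2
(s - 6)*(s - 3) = s^2 - 9*s + 18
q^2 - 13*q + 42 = (q - 7)*(q - 6)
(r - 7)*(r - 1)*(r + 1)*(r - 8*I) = r^4 - 7*r^3 - 8*I*r^3 - r^2 + 56*I*r^2 + 7*r + 8*I*r - 56*I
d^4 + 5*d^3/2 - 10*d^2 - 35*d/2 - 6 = (d - 3)*(d + 1/2)*(d + 1)*(d + 4)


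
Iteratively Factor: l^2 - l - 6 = (l + 2)*(l - 3)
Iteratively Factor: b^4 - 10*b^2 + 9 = (b + 3)*(b^3 - 3*b^2 - b + 3) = (b + 1)*(b + 3)*(b^2 - 4*b + 3) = (b - 1)*(b + 1)*(b + 3)*(b - 3)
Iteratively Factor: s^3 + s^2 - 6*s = (s + 3)*(s^2 - 2*s) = (s - 2)*(s + 3)*(s)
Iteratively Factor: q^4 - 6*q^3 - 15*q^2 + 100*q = (q - 5)*(q^3 - q^2 - 20*q) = (q - 5)*(q + 4)*(q^2 - 5*q) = q*(q - 5)*(q + 4)*(q - 5)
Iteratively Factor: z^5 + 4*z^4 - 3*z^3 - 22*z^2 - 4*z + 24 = (z - 1)*(z^4 + 5*z^3 + 2*z^2 - 20*z - 24) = (z - 1)*(z + 2)*(z^3 + 3*z^2 - 4*z - 12) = (z - 2)*(z - 1)*(z + 2)*(z^2 + 5*z + 6) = (z - 2)*(z - 1)*(z + 2)^2*(z + 3)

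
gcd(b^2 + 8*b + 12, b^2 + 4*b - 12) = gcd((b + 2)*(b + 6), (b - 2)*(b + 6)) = b + 6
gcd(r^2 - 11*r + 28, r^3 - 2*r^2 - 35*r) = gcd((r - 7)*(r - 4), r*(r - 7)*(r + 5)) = r - 7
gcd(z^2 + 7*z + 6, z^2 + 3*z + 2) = z + 1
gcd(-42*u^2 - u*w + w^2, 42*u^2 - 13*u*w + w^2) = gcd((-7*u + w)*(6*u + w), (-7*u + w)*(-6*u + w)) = 7*u - w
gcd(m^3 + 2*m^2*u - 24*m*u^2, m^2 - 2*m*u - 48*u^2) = m + 6*u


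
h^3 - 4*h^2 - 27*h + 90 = (h - 6)*(h - 3)*(h + 5)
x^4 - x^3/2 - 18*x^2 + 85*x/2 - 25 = (x - 5/2)*(x - 2)*(x - 1)*(x + 5)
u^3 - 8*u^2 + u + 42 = (u - 7)*(u - 3)*(u + 2)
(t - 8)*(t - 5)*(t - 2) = t^3 - 15*t^2 + 66*t - 80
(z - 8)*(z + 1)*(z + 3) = z^3 - 4*z^2 - 29*z - 24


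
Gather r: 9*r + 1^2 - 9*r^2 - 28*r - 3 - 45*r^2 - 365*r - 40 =-54*r^2 - 384*r - 42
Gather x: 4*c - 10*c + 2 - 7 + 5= -6*c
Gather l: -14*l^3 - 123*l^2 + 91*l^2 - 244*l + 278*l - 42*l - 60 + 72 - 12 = -14*l^3 - 32*l^2 - 8*l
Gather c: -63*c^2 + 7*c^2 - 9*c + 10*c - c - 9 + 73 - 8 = 56 - 56*c^2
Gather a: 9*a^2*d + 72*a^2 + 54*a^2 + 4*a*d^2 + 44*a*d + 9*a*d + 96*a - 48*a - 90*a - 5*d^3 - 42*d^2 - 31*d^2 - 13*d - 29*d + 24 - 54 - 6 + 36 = a^2*(9*d + 126) + a*(4*d^2 + 53*d - 42) - 5*d^3 - 73*d^2 - 42*d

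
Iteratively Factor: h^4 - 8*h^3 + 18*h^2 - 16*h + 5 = (h - 1)*(h^3 - 7*h^2 + 11*h - 5) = (h - 1)^2*(h^2 - 6*h + 5) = (h - 1)^3*(h - 5)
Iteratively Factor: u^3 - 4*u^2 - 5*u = (u)*(u^2 - 4*u - 5) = u*(u - 5)*(u + 1)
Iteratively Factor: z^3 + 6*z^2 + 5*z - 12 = (z + 4)*(z^2 + 2*z - 3) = (z - 1)*(z + 4)*(z + 3)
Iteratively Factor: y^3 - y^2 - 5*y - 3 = (y - 3)*(y^2 + 2*y + 1) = (y - 3)*(y + 1)*(y + 1)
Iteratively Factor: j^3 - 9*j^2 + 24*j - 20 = (j - 5)*(j^2 - 4*j + 4) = (j - 5)*(j - 2)*(j - 2)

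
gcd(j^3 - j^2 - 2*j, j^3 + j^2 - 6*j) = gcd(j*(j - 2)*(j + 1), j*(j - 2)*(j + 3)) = j^2 - 2*j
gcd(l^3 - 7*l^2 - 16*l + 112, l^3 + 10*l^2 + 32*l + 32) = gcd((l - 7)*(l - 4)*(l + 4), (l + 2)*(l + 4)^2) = l + 4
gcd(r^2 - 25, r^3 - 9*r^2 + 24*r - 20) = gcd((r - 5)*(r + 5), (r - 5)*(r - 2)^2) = r - 5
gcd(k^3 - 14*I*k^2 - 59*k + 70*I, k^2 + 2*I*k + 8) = k - 2*I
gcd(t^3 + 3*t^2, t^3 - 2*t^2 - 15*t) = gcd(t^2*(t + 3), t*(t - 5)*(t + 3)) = t^2 + 3*t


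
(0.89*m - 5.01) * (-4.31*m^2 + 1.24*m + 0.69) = -3.8359*m^3 + 22.6967*m^2 - 5.5983*m - 3.4569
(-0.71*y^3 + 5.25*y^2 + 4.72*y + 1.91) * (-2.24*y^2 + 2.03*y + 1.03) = 1.5904*y^5 - 13.2013*y^4 - 0.646600000000001*y^3 + 10.7107*y^2 + 8.7389*y + 1.9673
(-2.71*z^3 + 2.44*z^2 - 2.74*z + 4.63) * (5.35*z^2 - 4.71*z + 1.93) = -14.4985*z^5 + 25.8181*z^4 - 31.3817*z^3 + 42.3851*z^2 - 27.0955*z + 8.9359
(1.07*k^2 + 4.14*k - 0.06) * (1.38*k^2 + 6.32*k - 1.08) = 1.4766*k^4 + 12.4756*k^3 + 24.9264*k^2 - 4.8504*k + 0.0648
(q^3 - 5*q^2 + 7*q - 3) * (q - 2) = q^4 - 7*q^3 + 17*q^2 - 17*q + 6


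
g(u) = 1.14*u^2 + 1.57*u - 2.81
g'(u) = 2.28*u + 1.57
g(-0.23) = -3.11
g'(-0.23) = 1.05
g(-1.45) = -2.69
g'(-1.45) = -1.74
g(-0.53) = -3.32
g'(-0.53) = 0.36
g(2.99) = 12.08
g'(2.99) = 8.39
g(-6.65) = 37.16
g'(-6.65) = -13.59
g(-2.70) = 1.26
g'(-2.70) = -4.59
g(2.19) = 6.10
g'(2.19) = 6.56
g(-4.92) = 17.06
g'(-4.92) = -9.65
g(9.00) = 103.66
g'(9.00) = 22.09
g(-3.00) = 2.74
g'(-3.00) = -5.27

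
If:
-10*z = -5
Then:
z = 1/2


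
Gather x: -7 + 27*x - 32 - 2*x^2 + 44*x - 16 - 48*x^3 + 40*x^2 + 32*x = -48*x^3 + 38*x^2 + 103*x - 55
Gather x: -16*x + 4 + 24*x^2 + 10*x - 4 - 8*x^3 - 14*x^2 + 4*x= -8*x^3 + 10*x^2 - 2*x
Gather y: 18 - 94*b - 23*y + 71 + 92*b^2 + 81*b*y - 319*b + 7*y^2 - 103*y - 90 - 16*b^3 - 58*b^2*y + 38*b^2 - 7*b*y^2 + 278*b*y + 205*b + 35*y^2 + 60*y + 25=-16*b^3 + 130*b^2 - 208*b + y^2*(42 - 7*b) + y*(-58*b^2 + 359*b - 66) + 24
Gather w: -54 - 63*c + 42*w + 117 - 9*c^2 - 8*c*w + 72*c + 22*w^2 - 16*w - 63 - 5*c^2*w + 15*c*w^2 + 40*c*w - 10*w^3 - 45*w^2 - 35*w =-9*c^2 + 9*c - 10*w^3 + w^2*(15*c - 23) + w*(-5*c^2 + 32*c - 9)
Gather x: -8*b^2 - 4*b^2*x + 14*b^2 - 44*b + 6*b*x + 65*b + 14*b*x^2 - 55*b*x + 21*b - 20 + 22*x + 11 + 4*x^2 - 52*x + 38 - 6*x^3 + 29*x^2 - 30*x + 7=6*b^2 + 42*b - 6*x^3 + x^2*(14*b + 33) + x*(-4*b^2 - 49*b - 60) + 36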